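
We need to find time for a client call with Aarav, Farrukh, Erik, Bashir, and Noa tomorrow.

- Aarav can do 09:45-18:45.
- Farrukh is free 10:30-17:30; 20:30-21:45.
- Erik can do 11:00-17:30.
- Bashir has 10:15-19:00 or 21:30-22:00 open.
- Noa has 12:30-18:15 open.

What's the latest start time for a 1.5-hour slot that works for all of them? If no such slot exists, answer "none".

16:00

Aarav ∩ Farrukh: 10:30-17:30.
Aarav ∩ Farrukh ∩ Erik: 11:00-17:30.
Aarav ∩ Farrukh ∩ Erik ∩ Bashir: 11:00-17:30.
Aarav ∩ Farrukh ∩ Erik ∩ Bashir ∩ Noa: 12:30-17:30.
The last common window of at least 90 minutes is 12:30-17:30; a 90-minute meeting can start as late as 16:00 and still end by 17:30.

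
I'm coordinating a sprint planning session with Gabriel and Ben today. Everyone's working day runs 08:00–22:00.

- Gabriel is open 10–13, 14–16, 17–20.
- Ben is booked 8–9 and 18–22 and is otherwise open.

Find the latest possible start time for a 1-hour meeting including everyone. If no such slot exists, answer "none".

17:00

Gabriel free: 10:00-13:00, 14:00-16:00, 17:00-20:00.
Ben free: 09:00-18:00 (invert busy blocks within the working day).
Gabriel ∩ Ben: 10:00-13:00, 14:00-16:00, 17:00-18:00.
The last common window of at least 60 minutes is 17:00-18:00; a 60-minute meeting can start as late as 17:00 and still end by 18:00.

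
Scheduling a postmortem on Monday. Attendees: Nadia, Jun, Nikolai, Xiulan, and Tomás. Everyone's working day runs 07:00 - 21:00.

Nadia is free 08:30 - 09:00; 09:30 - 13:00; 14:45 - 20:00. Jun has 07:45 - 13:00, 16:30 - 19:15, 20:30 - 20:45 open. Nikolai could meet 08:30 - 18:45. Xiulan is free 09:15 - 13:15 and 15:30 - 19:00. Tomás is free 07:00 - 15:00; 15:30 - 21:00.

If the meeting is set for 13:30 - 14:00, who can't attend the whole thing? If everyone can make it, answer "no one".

Nadia: not fully free for 13:30-14:00. Jun: not fully free for 13:30-14:00. Nikolai: free for 13:30-14:00. Xiulan: not fully free for 13:30-14:00. Tomás: free for 13:30-14:00.

Jun, Nadia, Xiulan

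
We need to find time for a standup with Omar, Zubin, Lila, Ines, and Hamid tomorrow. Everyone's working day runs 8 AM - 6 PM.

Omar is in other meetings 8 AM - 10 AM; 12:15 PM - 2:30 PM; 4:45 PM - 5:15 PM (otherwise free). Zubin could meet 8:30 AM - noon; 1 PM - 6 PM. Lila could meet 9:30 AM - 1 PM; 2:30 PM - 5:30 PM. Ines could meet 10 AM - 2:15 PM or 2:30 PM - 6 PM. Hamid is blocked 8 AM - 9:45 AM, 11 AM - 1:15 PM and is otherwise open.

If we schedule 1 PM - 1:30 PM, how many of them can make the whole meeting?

2

Omar free: 10:00-12:15, 14:30-16:45, 17:15-18:00 (invert busy blocks within the working day).
Zubin free: 08:30-12:00, 13:00-18:00.
Lila free: 09:30-13:00, 14:30-17:30.
Ines free: 10:00-14:15, 14:30-18:00.
Hamid free: 09:45-11:00, 13:15-18:00 (invert busy blocks within the working day).
Zubin and Ines can make the full 13:00-13:30 slot — that's 2.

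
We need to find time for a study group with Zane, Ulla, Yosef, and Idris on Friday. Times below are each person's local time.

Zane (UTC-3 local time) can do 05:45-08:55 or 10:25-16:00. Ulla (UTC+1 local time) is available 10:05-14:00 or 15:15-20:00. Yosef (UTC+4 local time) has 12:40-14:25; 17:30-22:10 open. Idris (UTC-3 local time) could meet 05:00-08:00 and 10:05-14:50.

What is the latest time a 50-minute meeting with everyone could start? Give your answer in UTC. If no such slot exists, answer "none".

Zane in UTC: 08:45-11:55, 13:25-19:00 (add 3h to convert from UTC-3).
Ulla in UTC: 09:05-13:00, 14:15-19:00 (subtract 1h to convert from UTC+1).
Yosef in UTC: 08:40-10:25, 13:30-18:10 (subtract 4h to convert from UTC+4).
Idris in UTC: 08:00-11:00, 13:05-17:50 (add 3h to convert from UTC-3).
Zane ∩ Ulla: 09:05-11:55, 14:15-19:00.
Zane ∩ Ulla ∩ Yosef: 09:05-10:25, 14:15-18:10.
Zane ∩ Ulla ∩ Yosef ∩ Idris: 09:05-10:25, 14:15-17:50.
The last common window of at least 50 minutes is 14:15-17:50; a 50-minute meeting can start as late as 17:00 and still end by 17:50.

17:00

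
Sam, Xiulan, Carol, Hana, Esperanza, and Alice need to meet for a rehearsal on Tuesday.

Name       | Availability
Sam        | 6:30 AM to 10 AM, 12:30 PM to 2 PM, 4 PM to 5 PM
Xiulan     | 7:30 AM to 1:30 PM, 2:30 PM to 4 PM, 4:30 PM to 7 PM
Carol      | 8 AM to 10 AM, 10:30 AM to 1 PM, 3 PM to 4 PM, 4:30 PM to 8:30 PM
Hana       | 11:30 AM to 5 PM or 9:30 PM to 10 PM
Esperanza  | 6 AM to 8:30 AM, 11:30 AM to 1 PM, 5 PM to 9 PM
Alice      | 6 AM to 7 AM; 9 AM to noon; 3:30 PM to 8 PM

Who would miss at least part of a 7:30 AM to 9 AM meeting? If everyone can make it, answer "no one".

Sam: free for 07:30-09:00. Xiulan: free for 07:30-09:00. Carol: not fully free for 07:30-09:00. Hana: not fully free for 07:30-09:00. Esperanza: not fully free for 07:30-09:00. Alice: not fully free for 07:30-09:00.

Alice, Carol, Esperanza, Hana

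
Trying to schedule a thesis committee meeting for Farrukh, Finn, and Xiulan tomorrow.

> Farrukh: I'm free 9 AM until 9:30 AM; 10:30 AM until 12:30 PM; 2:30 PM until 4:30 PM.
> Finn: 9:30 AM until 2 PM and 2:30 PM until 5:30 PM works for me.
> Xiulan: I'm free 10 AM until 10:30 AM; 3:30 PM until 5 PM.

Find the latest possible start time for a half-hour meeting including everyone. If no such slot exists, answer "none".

Farrukh ∩ Finn: 10:30-12:30, 14:30-16:30.
Farrukh ∩ Finn ∩ Xiulan: 15:30-16:30.
The last common window of at least 30 minutes is 15:30-16:30; a 30-minute meeting can start as late as 16:00 and still end by 16:30.

16:00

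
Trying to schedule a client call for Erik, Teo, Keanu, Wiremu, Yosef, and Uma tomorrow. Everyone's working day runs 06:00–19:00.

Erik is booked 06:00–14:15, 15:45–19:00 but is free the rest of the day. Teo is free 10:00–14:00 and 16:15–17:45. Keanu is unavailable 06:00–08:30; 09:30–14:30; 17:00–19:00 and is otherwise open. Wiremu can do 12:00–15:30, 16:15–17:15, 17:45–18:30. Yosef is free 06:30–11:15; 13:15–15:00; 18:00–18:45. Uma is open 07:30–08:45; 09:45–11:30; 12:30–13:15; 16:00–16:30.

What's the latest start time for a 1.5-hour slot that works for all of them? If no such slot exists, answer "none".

Erik free: 14:15-15:45 (invert busy blocks within the working day).
Teo free: 10:00-14:00, 16:15-17:45.
Keanu free: 08:30-09:30, 14:30-17:00 (invert busy blocks within the working day).
Wiremu free: 12:00-15:30, 16:15-17:15, 17:45-18:30.
Yosef free: 06:30-11:15, 13:15-15:00, 18:00-18:45.
Uma free: 07:30-08:45, 09:45-11:30, 12:30-13:15, 16:00-16:30.
Erik ∩ Teo: ∅.
Erik ∩ Teo ∩ Keanu: ∅.
Erik ∩ Teo ∩ Keanu ∩ Wiremu: ∅.
Erik ∩ Teo ∩ Keanu ∩ Wiremu ∩ Yosef: ∅.
Erik ∩ Teo ∩ Keanu ∩ Wiremu ∩ Yosef ∩ Uma: ∅.
There is no time when everyone is free.
No common window is at least 90 minutes long.

none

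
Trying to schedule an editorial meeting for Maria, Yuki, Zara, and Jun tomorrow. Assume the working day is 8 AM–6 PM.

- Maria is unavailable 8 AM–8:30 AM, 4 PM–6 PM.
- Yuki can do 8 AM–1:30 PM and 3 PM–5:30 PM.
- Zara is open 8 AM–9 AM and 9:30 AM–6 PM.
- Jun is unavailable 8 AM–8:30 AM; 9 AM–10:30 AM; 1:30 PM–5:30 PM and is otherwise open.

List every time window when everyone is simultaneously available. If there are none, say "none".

08:30-09:00, 10:30-13:30

Maria free: 08:30-16:00 (invert busy blocks within the working day).
Yuki free: 08:00-13:30, 15:00-17:30.
Zara free: 08:00-09:00, 09:30-18:00.
Jun free: 08:30-09:00, 10:30-13:30, 17:30-18:00 (invert busy blocks within the working day).
Maria ∩ Yuki: 08:30-13:30, 15:00-16:00.
Maria ∩ Yuki ∩ Zara: 08:30-09:00, 09:30-13:30, 15:00-16:00.
Maria ∩ Yuki ∩ Zara ∩ Jun: 08:30-09:00, 10:30-13:30.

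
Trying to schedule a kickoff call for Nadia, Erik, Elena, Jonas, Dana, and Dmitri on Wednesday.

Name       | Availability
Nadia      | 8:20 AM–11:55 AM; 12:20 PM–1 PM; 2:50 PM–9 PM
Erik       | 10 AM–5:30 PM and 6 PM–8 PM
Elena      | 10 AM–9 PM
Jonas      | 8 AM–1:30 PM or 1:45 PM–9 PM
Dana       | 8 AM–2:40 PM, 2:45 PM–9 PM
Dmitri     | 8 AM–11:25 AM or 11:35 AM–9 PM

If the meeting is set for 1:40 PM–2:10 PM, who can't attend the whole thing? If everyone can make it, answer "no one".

Nadia: not fully free for 13:40-14:10. Erik: free for 13:40-14:10. Elena: free for 13:40-14:10. Jonas: not fully free for 13:40-14:10. Dana: free for 13:40-14:10. Dmitri: free for 13:40-14:10.

Jonas, Nadia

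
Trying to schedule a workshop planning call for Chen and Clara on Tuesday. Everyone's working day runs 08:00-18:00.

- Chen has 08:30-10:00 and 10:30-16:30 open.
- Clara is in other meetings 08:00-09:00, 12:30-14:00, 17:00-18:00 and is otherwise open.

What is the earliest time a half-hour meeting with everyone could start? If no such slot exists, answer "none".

Chen free: 08:30-10:00, 10:30-16:30.
Clara free: 09:00-12:30, 14:00-17:00 (invert busy blocks within the working day).
Chen ∩ Clara: 09:00-10:00, 10:30-12:30, 14:00-16:30.
So the common availability across everyone is 09:00-10:00, 10:30-12:30, 14:00-16:30.
The first common window of at least 30 minutes is 09:00-10:00, so the earliest start is 09:00.

09:00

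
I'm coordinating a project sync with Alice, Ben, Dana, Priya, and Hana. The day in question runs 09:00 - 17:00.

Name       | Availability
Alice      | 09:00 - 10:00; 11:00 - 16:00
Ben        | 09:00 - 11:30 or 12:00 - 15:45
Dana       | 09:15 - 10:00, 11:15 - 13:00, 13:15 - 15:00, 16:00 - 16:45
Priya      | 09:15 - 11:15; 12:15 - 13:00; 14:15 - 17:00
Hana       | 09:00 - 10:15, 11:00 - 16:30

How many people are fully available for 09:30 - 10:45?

Ben and Priya can make the full 09:30-10:45 slot — that's 2.

2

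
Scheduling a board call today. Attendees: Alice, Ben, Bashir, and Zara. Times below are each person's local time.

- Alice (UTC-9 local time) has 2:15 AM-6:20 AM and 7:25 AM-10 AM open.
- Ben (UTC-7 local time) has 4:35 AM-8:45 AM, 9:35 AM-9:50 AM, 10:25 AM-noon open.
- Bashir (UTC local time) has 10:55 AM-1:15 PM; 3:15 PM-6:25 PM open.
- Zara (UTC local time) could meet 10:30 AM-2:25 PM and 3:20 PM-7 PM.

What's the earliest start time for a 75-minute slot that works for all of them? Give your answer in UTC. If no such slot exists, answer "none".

11:35

Alice in UTC: 11:15-15:20, 16:25-19:00 (add 9h to convert from UTC-9).
Ben in UTC: 11:35-15:45, 16:35-16:50, 17:25-19:00 (add 7h to convert from UTC-7).
Bashir in UTC: 10:55-13:15, 15:15-18:25.
Zara in UTC: 10:30-14:25, 15:20-19:00.
Alice ∩ Ben: 11:35-15:20, 16:35-16:50, 17:25-19:00.
Alice ∩ Ben ∩ Bashir: 11:35-13:15, 15:15-15:20, 16:35-16:50, 17:25-18:25.
Alice ∩ Ben ∩ Bashir ∩ Zara: 11:35-13:15, 16:35-16:50, 17:25-18:25.
The first common window of at least 75 minutes is 11:35-13:15, so the earliest start is 11:35.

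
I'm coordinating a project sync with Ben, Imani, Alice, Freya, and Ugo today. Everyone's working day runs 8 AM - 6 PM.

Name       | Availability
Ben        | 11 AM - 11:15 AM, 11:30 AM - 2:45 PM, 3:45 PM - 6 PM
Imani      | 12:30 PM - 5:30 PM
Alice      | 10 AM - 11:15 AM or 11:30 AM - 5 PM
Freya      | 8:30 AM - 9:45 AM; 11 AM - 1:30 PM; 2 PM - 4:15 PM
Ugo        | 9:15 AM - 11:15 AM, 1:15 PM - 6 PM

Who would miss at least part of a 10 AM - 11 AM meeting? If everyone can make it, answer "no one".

Ben, Freya, Imani

Ben: not fully free for 10:00-11:00. Imani: not fully free for 10:00-11:00. Alice: free for 10:00-11:00. Freya: not fully free for 10:00-11:00. Ugo: free for 10:00-11:00.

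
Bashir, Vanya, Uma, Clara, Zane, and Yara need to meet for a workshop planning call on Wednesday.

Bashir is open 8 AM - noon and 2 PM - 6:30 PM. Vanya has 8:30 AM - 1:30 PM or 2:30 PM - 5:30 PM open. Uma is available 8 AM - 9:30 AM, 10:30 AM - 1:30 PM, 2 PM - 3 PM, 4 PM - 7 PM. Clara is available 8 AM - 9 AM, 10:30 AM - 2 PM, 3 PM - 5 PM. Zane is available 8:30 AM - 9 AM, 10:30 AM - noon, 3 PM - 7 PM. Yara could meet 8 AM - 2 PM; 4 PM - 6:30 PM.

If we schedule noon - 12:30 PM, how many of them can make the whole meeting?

Vanya, Uma, Clara, and Yara can make the full 12:00-12:30 slot — that's 4.

4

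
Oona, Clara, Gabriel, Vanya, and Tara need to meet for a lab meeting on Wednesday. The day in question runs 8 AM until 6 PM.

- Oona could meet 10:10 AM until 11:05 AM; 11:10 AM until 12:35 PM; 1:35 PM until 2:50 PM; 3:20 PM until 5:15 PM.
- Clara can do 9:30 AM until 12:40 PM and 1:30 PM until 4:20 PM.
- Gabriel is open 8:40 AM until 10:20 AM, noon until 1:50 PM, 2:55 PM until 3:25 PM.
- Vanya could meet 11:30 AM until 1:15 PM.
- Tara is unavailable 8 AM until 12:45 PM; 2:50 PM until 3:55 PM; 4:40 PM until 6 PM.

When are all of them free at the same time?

none

Oona free: 10:10-11:05, 11:10-12:35, 13:35-14:50, 15:20-17:15.
Clara free: 09:30-12:40, 13:30-16:20.
Gabriel free: 08:40-10:20, 12:00-13:50, 14:55-15:25.
Vanya free: 11:30-13:15.
Tara free: 12:45-14:50, 15:55-16:40 (invert busy blocks within the working day).
Oona ∩ Clara: 10:10-11:05, 11:10-12:35, 13:35-14:50, 15:20-16:20.
Oona ∩ Clara ∩ Gabriel: 10:10-10:20, 12:00-12:35, 13:35-13:50, 15:20-15:25.
Oona ∩ Clara ∩ Gabriel ∩ Vanya: 12:00-12:35.
Oona ∩ Clara ∩ Gabriel ∩ Vanya ∩ Tara: ∅.
There is no time when everyone is free.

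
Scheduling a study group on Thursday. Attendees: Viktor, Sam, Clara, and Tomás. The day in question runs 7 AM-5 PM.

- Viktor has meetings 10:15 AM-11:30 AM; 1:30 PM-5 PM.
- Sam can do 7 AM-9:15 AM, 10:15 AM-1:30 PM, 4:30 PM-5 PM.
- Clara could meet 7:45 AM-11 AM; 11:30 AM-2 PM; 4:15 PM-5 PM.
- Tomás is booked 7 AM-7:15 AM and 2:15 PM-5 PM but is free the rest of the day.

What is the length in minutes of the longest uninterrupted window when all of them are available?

120

Viktor free: 07:00-10:15, 11:30-13:30 (invert busy blocks within the working day).
Sam free: 07:00-09:15, 10:15-13:30, 16:30-17:00.
Clara free: 07:45-11:00, 11:30-14:00, 16:15-17:00.
Tomás free: 07:15-14:15 (invert busy blocks within the working day).
Viktor ∩ Sam: 07:00-09:15, 11:30-13:30.
Viktor ∩ Sam ∩ Clara: 07:45-09:15, 11:30-13:30.
Viktor ∩ Sam ∩ Clara ∩ Tomás: 07:45-09:15, 11:30-13:30.
The longest is 11:30-13:30 at 120 minutes.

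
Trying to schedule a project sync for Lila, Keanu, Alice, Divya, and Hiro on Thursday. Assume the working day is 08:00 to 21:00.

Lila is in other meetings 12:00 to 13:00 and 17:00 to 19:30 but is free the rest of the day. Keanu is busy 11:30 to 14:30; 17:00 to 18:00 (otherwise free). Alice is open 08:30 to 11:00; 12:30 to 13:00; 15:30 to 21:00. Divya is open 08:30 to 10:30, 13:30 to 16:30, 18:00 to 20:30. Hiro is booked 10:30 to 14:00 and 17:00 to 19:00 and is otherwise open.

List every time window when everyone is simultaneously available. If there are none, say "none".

Lila free: 08:00-12:00, 13:00-17:00, 19:30-21:00 (invert busy blocks within the working day).
Keanu free: 08:00-11:30, 14:30-17:00, 18:00-21:00 (invert busy blocks within the working day).
Alice free: 08:30-11:00, 12:30-13:00, 15:30-21:00.
Divya free: 08:30-10:30, 13:30-16:30, 18:00-20:30.
Hiro free: 08:00-10:30, 14:00-17:00, 19:00-21:00 (invert busy blocks within the working day).
Lila ∩ Keanu: 08:00-11:30, 14:30-17:00, 19:30-21:00.
Lila ∩ Keanu ∩ Alice: 08:30-11:00, 15:30-17:00, 19:30-21:00.
Lila ∩ Keanu ∩ Alice ∩ Divya: 08:30-10:30, 15:30-16:30, 19:30-20:30.
Lila ∩ Keanu ∩ Alice ∩ Divya ∩ Hiro: 08:30-10:30, 15:30-16:30, 19:30-20:30.
So the common availability across everyone is 08:30-10:30, 15:30-16:30, 19:30-20:30.

08:30-10:30, 15:30-16:30, 19:30-20:30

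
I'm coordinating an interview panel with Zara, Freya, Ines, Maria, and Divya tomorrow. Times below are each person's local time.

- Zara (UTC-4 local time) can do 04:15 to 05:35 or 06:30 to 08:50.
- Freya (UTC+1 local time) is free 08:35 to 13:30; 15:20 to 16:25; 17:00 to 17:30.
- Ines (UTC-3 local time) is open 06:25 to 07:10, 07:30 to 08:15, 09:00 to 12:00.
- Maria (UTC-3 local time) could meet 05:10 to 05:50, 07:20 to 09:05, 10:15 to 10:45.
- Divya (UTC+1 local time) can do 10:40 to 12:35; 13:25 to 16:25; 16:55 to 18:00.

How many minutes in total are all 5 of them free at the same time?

45

Zara in UTC: 08:15-09:35, 10:30-12:50 (add 4h to convert from UTC-4).
Freya in UTC: 07:35-12:30, 14:20-15:25, 16:00-16:30 (subtract 1h to convert from UTC+1).
Ines in UTC: 09:25-10:10, 10:30-11:15, 12:00-15:00 (add 3h to convert from UTC-3).
Maria in UTC: 08:10-08:50, 10:20-12:05, 13:15-13:45 (add 3h to convert from UTC-3).
Divya in UTC: 09:40-11:35, 12:25-15:25, 15:55-17:00 (subtract 1h to convert from UTC+1).
Zara ∩ Freya: 08:15-09:35, 10:30-12:30.
Zara ∩ Freya ∩ Ines: 09:25-09:35, 10:30-11:15, 12:00-12:30.
Zara ∩ Freya ∩ Ines ∩ Maria: 10:30-11:15, 12:00-12:05.
Zara ∩ Freya ∩ Ines ∩ Maria ∩ Divya: 10:30-11:15.
So the common availability across everyone is 10:30-11:15.
That's a single block of 45 minutes.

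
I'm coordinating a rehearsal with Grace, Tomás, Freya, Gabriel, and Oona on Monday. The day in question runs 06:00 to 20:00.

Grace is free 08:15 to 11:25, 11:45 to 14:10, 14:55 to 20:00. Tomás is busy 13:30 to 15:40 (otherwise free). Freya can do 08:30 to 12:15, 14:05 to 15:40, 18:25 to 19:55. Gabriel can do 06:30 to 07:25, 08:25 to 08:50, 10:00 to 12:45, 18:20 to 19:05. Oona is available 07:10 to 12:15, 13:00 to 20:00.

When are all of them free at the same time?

08:30-08:50, 10:00-11:25, 11:45-12:15, 18:25-19:05

Grace free: 08:15-11:25, 11:45-14:10, 14:55-20:00.
Tomás free: 06:00-13:30, 15:40-20:00 (invert busy blocks within the working day).
Freya free: 08:30-12:15, 14:05-15:40, 18:25-19:55.
Gabriel free: 06:30-07:25, 08:25-08:50, 10:00-12:45, 18:20-19:05.
Oona free: 07:10-12:15, 13:00-20:00.
Grace ∩ Tomás: 08:15-11:25, 11:45-13:30, 15:40-20:00.
Grace ∩ Tomás ∩ Freya: 08:30-11:25, 11:45-12:15, 18:25-19:55.
Grace ∩ Tomás ∩ Freya ∩ Gabriel: 08:30-08:50, 10:00-11:25, 11:45-12:15, 18:25-19:05.
Grace ∩ Tomás ∩ Freya ∩ Gabriel ∩ Oona: 08:30-08:50, 10:00-11:25, 11:45-12:15, 18:25-19:05.
Those are the intersection windows.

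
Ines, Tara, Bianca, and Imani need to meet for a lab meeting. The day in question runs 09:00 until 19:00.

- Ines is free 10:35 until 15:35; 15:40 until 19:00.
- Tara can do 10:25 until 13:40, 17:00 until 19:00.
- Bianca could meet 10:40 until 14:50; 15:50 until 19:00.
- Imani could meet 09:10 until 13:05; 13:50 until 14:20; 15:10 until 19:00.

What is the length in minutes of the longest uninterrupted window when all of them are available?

145

Ines ∩ Tara: 10:35-13:40, 17:00-19:00.
Ines ∩ Tara ∩ Bianca: 10:40-13:40, 17:00-19:00.
Ines ∩ Tara ∩ Bianca ∩ Imani: 10:40-13:05, 17:00-19:00.
The longest is 10:40-13:05 at 145 minutes.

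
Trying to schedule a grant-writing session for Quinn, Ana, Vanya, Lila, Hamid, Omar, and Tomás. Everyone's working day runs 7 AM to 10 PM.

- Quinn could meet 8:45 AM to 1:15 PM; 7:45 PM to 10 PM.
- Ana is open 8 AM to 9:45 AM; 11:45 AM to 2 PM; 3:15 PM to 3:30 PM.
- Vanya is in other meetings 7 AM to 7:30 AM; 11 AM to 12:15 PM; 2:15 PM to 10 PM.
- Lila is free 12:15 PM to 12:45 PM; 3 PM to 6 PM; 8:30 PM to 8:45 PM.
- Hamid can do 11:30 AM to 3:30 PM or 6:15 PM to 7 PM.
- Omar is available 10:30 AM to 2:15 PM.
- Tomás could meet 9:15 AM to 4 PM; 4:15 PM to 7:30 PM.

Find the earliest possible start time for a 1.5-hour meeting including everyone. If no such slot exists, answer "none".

none

Quinn free: 08:45-13:15, 19:45-22:00.
Ana free: 08:00-09:45, 11:45-14:00, 15:15-15:30.
Vanya free: 07:30-11:00, 12:15-14:15 (invert busy blocks within the working day).
Lila free: 12:15-12:45, 15:00-18:00, 20:30-20:45.
Hamid free: 11:30-15:30, 18:15-19:00.
Omar free: 10:30-14:15.
Tomás free: 09:15-16:00, 16:15-19:30.
Quinn ∩ Ana: 08:45-09:45, 11:45-13:15.
Quinn ∩ Ana ∩ Vanya: 08:45-09:45, 12:15-13:15.
Quinn ∩ Ana ∩ Vanya ∩ Lila: 12:15-12:45.
Quinn ∩ Ana ∩ Vanya ∩ Lila ∩ Hamid: 12:15-12:45.
Quinn ∩ Ana ∩ Vanya ∩ Lila ∩ Hamid ∩ Omar: 12:15-12:45.
Quinn ∩ Ana ∩ Vanya ∩ Lila ∩ Hamid ∩ Omar ∩ Tomás: 12:15-12:45.
No common window is at least 90 minutes long.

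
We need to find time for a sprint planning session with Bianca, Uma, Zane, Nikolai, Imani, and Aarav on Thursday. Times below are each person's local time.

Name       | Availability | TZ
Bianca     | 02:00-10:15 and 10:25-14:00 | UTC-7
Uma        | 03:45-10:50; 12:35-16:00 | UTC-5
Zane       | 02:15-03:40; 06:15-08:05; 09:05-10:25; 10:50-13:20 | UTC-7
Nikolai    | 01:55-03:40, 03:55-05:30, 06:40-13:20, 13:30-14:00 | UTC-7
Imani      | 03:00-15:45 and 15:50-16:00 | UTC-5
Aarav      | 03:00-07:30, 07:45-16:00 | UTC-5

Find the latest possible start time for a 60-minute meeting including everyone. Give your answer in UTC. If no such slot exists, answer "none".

Bianca in UTC: 09:00-17:15, 17:25-21:00 (add 7h to convert from UTC-7).
Uma in UTC: 08:45-15:50, 17:35-21:00 (add 5h to convert from UTC-5).
Zane in UTC: 09:15-10:40, 13:15-15:05, 16:05-17:25, 17:50-20:20 (add 7h to convert from UTC-7).
Nikolai in UTC: 08:55-10:40, 10:55-12:30, 13:40-20:20, 20:30-21:00 (add 7h to convert from UTC-7).
Imani in UTC: 08:00-20:45, 20:50-21:00 (add 5h to convert from UTC-5).
Aarav in UTC: 08:00-12:30, 12:45-21:00 (add 5h to convert from UTC-5).
Bianca ∩ Uma: 09:00-15:50, 17:35-21:00.
Bianca ∩ Uma ∩ Zane: 09:15-10:40, 13:15-15:05, 17:50-20:20.
Bianca ∩ Uma ∩ Zane ∩ Nikolai: 09:15-10:40, 13:40-15:05, 17:50-20:20.
Bianca ∩ Uma ∩ Zane ∩ Nikolai ∩ Imani: 09:15-10:40, 13:40-15:05, 17:50-20:20.
Bianca ∩ Uma ∩ Zane ∩ Nikolai ∩ Imani ∩ Aarav: 09:15-10:40, 13:40-15:05, 17:50-20:20.
The last common window of at least 60 minutes is 17:50-20:20; a 60-minute meeting can start as late as 19:20 and still end by 20:20.

19:20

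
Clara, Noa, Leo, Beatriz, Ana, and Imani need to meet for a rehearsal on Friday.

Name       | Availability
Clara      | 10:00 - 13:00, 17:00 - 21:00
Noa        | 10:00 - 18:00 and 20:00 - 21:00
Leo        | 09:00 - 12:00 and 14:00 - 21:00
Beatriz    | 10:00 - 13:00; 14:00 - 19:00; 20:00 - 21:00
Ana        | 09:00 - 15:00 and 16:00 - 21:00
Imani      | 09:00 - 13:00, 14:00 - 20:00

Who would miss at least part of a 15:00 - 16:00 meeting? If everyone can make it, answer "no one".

Clara: not fully free for 15:00-16:00. Noa: free for 15:00-16:00. Leo: free for 15:00-16:00. Beatriz: free for 15:00-16:00. Ana: not fully free for 15:00-16:00. Imani: free for 15:00-16:00.

Ana, Clara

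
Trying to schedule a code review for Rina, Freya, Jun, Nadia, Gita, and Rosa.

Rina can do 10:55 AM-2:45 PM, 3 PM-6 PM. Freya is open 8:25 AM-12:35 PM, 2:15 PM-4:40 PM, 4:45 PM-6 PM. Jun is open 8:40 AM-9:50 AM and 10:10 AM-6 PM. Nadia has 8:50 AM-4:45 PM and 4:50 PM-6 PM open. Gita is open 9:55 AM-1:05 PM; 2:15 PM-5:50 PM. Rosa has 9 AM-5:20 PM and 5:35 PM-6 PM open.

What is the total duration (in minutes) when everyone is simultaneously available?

275

Rina ∩ Freya: 10:55-12:35, 14:15-14:45, 15:00-16:40, 16:45-18:00.
Rina ∩ Freya ∩ Jun: 10:55-12:35, 14:15-14:45, 15:00-16:40, 16:45-18:00.
Rina ∩ Freya ∩ Jun ∩ Nadia: 10:55-12:35, 14:15-14:45, 15:00-16:40, 16:50-18:00.
Rina ∩ Freya ∩ Jun ∩ Nadia ∩ Gita: 10:55-12:35, 14:15-14:45, 15:00-16:40, 16:50-17:50.
Rina ∩ Freya ∩ Jun ∩ Nadia ∩ Gita ∩ Rosa: 10:55-12:35, 14:15-14:45, 15:00-16:40, 16:50-17:20, 17:35-17:50.
Summing the common windows: 100 + 30 + 100 + 30 + 15 = 275 minutes.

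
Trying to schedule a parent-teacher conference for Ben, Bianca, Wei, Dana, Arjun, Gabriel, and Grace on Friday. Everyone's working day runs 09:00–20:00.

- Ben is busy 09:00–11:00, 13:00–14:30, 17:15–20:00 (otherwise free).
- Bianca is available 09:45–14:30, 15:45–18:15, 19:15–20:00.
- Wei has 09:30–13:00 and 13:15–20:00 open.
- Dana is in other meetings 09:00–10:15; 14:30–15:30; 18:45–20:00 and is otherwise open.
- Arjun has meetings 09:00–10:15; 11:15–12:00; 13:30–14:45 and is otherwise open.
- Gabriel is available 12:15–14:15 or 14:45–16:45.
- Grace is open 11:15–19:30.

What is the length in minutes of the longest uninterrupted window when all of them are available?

60

Ben free: 11:00-13:00, 14:30-17:15 (invert busy blocks within the working day).
Bianca free: 09:45-14:30, 15:45-18:15, 19:15-20:00.
Wei free: 09:30-13:00, 13:15-20:00.
Dana free: 10:15-14:30, 15:30-18:45 (invert busy blocks within the working day).
Arjun free: 10:15-11:15, 12:00-13:30, 14:45-20:00 (invert busy blocks within the working day).
Gabriel free: 12:15-14:15, 14:45-16:45.
Grace free: 11:15-19:30.
Ben ∩ Bianca: 11:00-13:00, 15:45-17:15.
Ben ∩ Bianca ∩ Wei: 11:00-13:00, 15:45-17:15.
Ben ∩ Bianca ∩ Wei ∩ Dana: 11:00-13:00, 15:45-17:15.
Ben ∩ Bianca ∩ Wei ∩ Dana ∩ Arjun: 11:00-11:15, 12:00-13:00, 15:45-17:15.
Ben ∩ Bianca ∩ Wei ∩ Dana ∩ Arjun ∩ Gabriel: 12:15-13:00, 15:45-16:45.
Ben ∩ Bianca ∩ Wei ∩ Dana ∩ Arjun ∩ Gabriel ∩ Grace: 12:15-13:00, 15:45-16:45.
So the common availability across everyone is 12:15-13:00, 15:45-16:45.
The longest is 15:45-16:45 at 60 minutes.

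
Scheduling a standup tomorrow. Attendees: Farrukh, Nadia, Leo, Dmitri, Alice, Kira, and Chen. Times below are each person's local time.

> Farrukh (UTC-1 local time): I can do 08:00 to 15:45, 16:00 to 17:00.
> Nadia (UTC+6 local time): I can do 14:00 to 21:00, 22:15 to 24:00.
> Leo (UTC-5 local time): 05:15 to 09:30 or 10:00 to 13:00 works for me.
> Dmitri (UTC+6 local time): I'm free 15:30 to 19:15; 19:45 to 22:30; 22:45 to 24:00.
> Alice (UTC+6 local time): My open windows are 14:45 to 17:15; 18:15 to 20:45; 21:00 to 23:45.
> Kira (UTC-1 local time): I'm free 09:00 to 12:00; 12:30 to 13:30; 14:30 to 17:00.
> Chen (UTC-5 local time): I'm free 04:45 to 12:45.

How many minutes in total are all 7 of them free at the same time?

Farrukh in UTC: 09:00-16:45, 17:00-18:00 (add 1h to convert from UTC-1).
Nadia in UTC: 08:00-15:00, 16:15-18:00 (subtract 6h to convert from UTC+6).
Leo in UTC: 10:15-14:30, 15:00-18:00 (add 5h to convert from UTC-5).
Dmitri in UTC: 09:30-13:15, 13:45-16:30, 16:45-18:00 (subtract 6h to convert from UTC+6).
Alice in UTC: 08:45-11:15, 12:15-14:45, 15:00-17:45 (subtract 6h to convert from UTC+6).
Kira in UTC: 10:00-13:00, 13:30-14:30, 15:30-18:00 (add 1h to convert from UTC-1).
Chen in UTC: 09:45-17:45 (add 5h to convert from UTC-5).
Farrukh ∩ Nadia: 09:00-15:00, 16:15-16:45, 17:00-18:00.
Farrukh ∩ Nadia ∩ Leo: 10:15-14:30, 16:15-16:45, 17:00-18:00.
Farrukh ∩ Nadia ∩ Leo ∩ Dmitri: 10:15-13:15, 13:45-14:30, 16:15-16:30, 17:00-18:00.
Farrukh ∩ Nadia ∩ Leo ∩ Dmitri ∩ Alice: 10:15-11:15, 12:15-13:15, 13:45-14:30, 16:15-16:30, 17:00-17:45.
Farrukh ∩ Nadia ∩ Leo ∩ Dmitri ∩ Alice ∩ Kira: 10:15-11:15, 12:15-13:00, 13:45-14:30, 16:15-16:30, 17:00-17:45.
Farrukh ∩ Nadia ∩ Leo ∩ Dmitri ∩ Alice ∩ Kira ∩ Chen: 10:15-11:15, 12:15-13:00, 13:45-14:30, 16:15-16:30, 17:00-17:45.
Summing the common windows: 60 + 45 + 45 + 15 + 45 = 210 minutes.

210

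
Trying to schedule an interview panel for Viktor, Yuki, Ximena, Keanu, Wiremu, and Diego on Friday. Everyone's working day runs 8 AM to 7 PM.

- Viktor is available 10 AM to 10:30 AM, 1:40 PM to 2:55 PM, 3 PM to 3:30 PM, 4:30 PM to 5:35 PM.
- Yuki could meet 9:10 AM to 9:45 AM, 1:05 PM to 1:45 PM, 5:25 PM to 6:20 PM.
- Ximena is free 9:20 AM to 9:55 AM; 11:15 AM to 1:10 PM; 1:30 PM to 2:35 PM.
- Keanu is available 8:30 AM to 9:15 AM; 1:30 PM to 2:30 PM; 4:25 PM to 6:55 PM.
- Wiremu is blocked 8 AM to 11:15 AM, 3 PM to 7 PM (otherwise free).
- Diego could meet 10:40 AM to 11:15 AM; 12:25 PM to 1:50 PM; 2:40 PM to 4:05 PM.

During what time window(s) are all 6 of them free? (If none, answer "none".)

13:40-13:45

Viktor free: 10:00-10:30, 13:40-14:55, 15:00-15:30, 16:30-17:35.
Yuki free: 09:10-09:45, 13:05-13:45, 17:25-18:20.
Ximena free: 09:20-09:55, 11:15-13:10, 13:30-14:35.
Keanu free: 08:30-09:15, 13:30-14:30, 16:25-18:55.
Wiremu free: 11:15-15:00 (invert busy blocks within the working day).
Diego free: 10:40-11:15, 12:25-13:50, 14:40-16:05.
Viktor ∩ Yuki: 13:40-13:45, 17:25-17:35.
Viktor ∩ Yuki ∩ Ximena: 13:40-13:45.
Viktor ∩ Yuki ∩ Ximena ∩ Keanu: 13:40-13:45.
Viktor ∩ Yuki ∩ Ximena ∩ Keanu ∩ Wiremu: 13:40-13:45.
Viktor ∩ Yuki ∩ Ximena ∩ Keanu ∩ Wiremu ∩ Diego: 13:40-13:45.
Those are the intersection windows.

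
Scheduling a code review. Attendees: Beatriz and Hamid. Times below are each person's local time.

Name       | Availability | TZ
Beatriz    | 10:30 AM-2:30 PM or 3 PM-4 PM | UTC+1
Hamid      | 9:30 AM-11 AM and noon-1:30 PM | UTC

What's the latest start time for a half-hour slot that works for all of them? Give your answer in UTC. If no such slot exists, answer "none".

Beatriz in UTC: 09:30-13:30, 14:00-15:00 (subtract 1h to convert from UTC+1).
Hamid in UTC: 09:30-11:00, 12:00-13:30.
Beatriz ∩ Hamid: 09:30-11:00, 12:00-13:30.
Those are the intersection windows.
The last common window of at least 30 minutes is 12:00-13:30; a 30-minute meeting can start as late as 13:00 and still end by 13:30.

13:00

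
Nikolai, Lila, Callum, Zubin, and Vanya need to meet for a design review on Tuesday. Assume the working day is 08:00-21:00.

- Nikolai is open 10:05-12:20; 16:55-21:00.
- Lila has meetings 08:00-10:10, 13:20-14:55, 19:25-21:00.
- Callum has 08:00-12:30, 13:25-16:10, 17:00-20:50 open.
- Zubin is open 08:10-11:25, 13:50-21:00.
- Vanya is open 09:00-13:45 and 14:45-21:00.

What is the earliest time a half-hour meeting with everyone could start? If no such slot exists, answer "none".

Nikolai free: 10:05-12:20, 16:55-21:00.
Lila free: 10:10-13:20, 14:55-19:25 (invert busy blocks within the working day).
Callum free: 08:00-12:30, 13:25-16:10, 17:00-20:50.
Zubin free: 08:10-11:25, 13:50-21:00.
Vanya free: 09:00-13:45, 14:45-21:00.
Nikolai ∩ Lila: 10:10-12:20, 16:55-19:25.
Nikolai ∩ Lila ∩ Callum: 10:10-12:20, 17:00-19:25.
Nikolai ∩ Lila ∩ Callum ∩ Zubin: 10:10-11:25, 17:00-19:25.
Nikolai ∩ Lila ∩ Callum ∩ Zubin ∩ Vanya: 10:10-11:25, 17:00-19:25.
So the common availability across everyone is 10:10-11:25, 17:00-19:25.
The first common window of at least 30 minutes is 10:10-11:25, so the earliest start is 10:10.

10:10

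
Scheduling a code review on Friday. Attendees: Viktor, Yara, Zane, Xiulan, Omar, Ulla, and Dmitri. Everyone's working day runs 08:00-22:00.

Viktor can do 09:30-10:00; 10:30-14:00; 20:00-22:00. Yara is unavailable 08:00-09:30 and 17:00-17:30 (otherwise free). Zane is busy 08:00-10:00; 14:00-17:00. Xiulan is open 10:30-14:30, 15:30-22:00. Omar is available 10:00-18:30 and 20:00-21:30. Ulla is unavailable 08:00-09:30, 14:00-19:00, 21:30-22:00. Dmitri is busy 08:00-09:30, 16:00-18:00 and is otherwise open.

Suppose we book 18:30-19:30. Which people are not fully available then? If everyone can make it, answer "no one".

Viktor free: 09:30-10:00, 10:30-14:00, 20:00-22:00.
Yara free: 09:30-17:00, 17:30-22:00 (invert busy blocks within the working day).
Zane free: 10:00-14:00, 17:00-22:00 (invert busy blocks within the working day).
Xiulan free: 10:30-14:30, 15:30-22:00.
Omar free: 10:00-18:30, 20:00-21:30.
Ulla free: 09:30-14:00, 19:00-21:30 (invert busy blocks within the working day).
Dmitri free: 09:30-16:00, 18:00-22:00 (invert busy blocks within the working day).
Viktor: not fully free for 18:30-19:30. Yara: free for 18:30-19:30. Zane: free for 18:30-19:30. Xiulan: free for 18:30-19:30. Omar: not fully free for 18:30-19:30. Ulla: not fully free for 18:30-19:30. Dmitri: free for 18:30-19:30.

Omar, Ulla, Viktor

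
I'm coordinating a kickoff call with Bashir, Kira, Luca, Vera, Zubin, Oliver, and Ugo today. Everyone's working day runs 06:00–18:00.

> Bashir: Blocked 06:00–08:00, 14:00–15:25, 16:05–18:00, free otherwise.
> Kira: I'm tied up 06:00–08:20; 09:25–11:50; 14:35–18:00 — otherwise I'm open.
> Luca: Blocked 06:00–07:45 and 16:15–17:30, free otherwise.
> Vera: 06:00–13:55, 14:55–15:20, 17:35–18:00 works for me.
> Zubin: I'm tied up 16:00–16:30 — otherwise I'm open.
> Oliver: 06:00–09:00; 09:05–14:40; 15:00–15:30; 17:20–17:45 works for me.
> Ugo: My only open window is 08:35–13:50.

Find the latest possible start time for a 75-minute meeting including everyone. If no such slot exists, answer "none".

12:35

Bashir free: 08:00-14:00, 15:25-16:05 (invert busy blocks within the working day).
Kira free: 08:20-09:25, 11:50-14:35 (invert busy blocks within the working day).
Luca free: 07:45-16:15, 17:30-18:00 (invert busy blocks within the working day).
Vera free: 06:00-13:55, 14:55-15:20, 17:35-18:00.
Zubin free: 06:00-16:00, 16:30-18:00 (invert busy blocks within the working day).
Oliver free: 06:00-09:00, 09:05-14:40, 15:00-15:30, 17:20-17:45.
Ugo free: 08:35-13:50.
Bashir ∩ Kira: 08:20-09:25, 11:50-14:00.
Bashir ∩ Kira ∩ Luca: 08:20-09:25, 11:50-14:00.
Bashir ∩ Kira ∩ Luca ∩ Vera: 08:20-09:25, 11:50-13:55.
Bashir ∩ Kira ∩ Luca ∩ Vera ∩ Zubin: 08:20-09:25, 11:50-13:55.
Bashir ∩ Kira ∩ Luca ∩ Vera ∩ Zubin ∩ Oliver: 08:20-09:00, 09:05-09:25, 11:50-13:55.
Bashir ∩ Kira ∩ Luca ∩ Vera ∩ Zubin ∩ Oliver ∩ Ugo: 08:35-09:00, 09:05-09:25, 11:50-13:50.
The last common window of at least 75 minutes is 11:50-13:50; a 75-minute meeting can start as late as 12:35 and still end by 13:50.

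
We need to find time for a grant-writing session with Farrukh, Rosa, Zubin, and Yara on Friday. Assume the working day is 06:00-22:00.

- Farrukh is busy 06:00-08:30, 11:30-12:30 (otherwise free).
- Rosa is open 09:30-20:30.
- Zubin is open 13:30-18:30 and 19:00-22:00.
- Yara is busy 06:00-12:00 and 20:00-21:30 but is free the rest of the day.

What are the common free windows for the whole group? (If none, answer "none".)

13:30-18:30, 19:00-20:00

Farrukh free: 08:30-11:30, 12:30-22:00 (invert busy blocks within the working day).
Rosa free: 09:30-20:30.
Zubin free: 13:30-18:30, 19:00-22:00.
Yara free: 12:00-20:00, 21:30-22:00 (invert busy blocks within the working day).
Farrukh ∩ Rosa: 09:30-11:30, 12:30-20:30.
Farrukh ∩ Rosa ∩ Zubin: 13:30-18:30, 19:00-20:30.
Farrukh ∩ Rosa ∩ Zubin ∩ Yara: 13:30-18:30, 19:00-20:00.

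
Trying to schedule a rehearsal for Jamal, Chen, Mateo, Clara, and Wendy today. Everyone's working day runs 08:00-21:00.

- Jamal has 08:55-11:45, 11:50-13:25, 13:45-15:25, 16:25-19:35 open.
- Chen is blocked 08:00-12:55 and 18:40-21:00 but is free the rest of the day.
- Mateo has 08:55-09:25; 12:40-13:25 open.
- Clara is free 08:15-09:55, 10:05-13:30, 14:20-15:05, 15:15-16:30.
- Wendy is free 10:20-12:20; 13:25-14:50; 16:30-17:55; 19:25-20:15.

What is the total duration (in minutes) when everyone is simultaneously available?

Jamal free: 08:55-11:45, 11:50-13:25, 13:45-15:25, 16:25-19:35.
Chen free: 12:55-18:40 (invert busy blocks within the working day).
Mateo free: 08:55-09:25, 12:40-13:25.
Clara free: 08:15-09:55, 10:05-13:30, 14:20-15:05, 15:15-16:30.
Wendy free: 10:20-12:20, 13:25-14:50, 16:30-17:55, 19:25-20:15.
Jamal ∩ Chen: 12:55-13:25, 13:45-15:25, 16:25-18:40.
Jamal ∩ Chen ∩ Mateo: 12:55-13:25.
Jamal ∩ Chen ∩ Mateo ∩ Clara: 12:55-13:25.
Jamal ∩ Chen ∩ Mateo ∩ Clara ∩ Wendy: ∅.
There is no time when everyone is free.
There is no common window, so the total is 0 minutes.

0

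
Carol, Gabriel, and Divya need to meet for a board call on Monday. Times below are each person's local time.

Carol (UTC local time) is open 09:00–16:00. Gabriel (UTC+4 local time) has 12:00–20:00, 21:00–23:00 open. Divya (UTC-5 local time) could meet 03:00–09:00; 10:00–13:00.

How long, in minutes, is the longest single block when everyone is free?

Carol in UTC: 09:00-16:00.
Gabriel in UTC: 08:00-16:00, 17:00-19:00 (subtract 4h to convert from UTC+4).
Divya in UTC: 08:00-14:00, 15:00-18:00 (add 5h to convert from UTC-5).
Carol ∩ Gabriel: 09:00-16:00.
Carol ∩ Gabriel ∩ Divya: 09:00-14:00, 15:00-16:00.
The longest is 09:00-14:00 at 300 minutes.

300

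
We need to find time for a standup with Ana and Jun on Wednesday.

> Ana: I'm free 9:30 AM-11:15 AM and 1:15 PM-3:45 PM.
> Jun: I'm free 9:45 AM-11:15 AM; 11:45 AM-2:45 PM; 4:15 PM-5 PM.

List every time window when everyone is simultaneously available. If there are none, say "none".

Ana ∩ Jun: 09:45-11:15, 13:15-14:45.
So the common availability across everyone is 09:45-11:15, 13:15-14:45.

09:45-11:15, 13:15-14:45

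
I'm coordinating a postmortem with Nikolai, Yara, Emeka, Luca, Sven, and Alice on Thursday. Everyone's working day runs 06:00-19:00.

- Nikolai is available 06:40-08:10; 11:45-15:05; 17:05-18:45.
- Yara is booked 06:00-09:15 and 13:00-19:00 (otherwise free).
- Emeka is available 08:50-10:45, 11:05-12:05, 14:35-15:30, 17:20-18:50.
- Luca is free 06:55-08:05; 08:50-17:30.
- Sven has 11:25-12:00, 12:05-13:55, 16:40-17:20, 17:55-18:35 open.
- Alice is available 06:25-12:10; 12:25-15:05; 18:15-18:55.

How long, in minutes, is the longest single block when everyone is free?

Nikolai free: 06:40-08:10, 11:45-15:05, 17:05-18:45.
Yara free: 09:15-13:00 (invert busy blocks within the working day).
Emeka free: 08:50-10:45, 11:05-12:05, 14:35-15:30, 17:20-18:50.
Luca free: 06:55-08:05, 08:50-17:30.
Sven free: 11:25-12:00, 12:05-13:55, 16:40-17:20, 17:55-18:35.
Alice free: 06:25-12:10, 12:25-15:05, 18:15-18:55.
Nikolai ∩ Yara: 11:45-13:00.
Nikolai ∩ Yara ∩ Emeka: 11:45-12:05.
Nikolai ∩ Yara ∩ Emeka ∩ Luca: 11:45-12:05.
Nikolai ∩ Yara ∩ Emeka ∩ Luca ∩ Sven: 11:45-12:00.
Nikolai ∩ Yara ∩ Emeka ∩ Luca ∩ Sven ∩ Alice: 11:45-12:00.
The longest is 11:45-12:00 at 15 minutes.

15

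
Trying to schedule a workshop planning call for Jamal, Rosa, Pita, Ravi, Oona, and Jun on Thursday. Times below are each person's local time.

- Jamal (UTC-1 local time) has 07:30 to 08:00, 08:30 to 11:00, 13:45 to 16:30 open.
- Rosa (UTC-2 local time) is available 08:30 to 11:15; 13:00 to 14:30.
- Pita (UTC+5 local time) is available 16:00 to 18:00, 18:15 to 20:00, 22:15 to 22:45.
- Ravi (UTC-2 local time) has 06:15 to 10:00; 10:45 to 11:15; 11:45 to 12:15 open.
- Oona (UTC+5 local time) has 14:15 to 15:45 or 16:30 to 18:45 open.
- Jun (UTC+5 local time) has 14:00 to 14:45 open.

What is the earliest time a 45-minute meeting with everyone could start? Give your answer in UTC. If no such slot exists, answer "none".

Jamal in UTC: 08:30-09:00, 09:30-12:00, 14:45-17:30 (add 1h to convert from UTC-1).
Rosa in UTC: 10:30-13:15, 15:00-16:30 (add 2h to convert from UTC-2).
Pita in UTC: 11:00-13:00, 13:15-15:00, 17:15-17:45 (subtract 5h to convert from UTC+5).
Ravi in UTC: 08:15-12:00, 12:45-13:15, 13:45-14:15 (add 2h to convert from UTC-2).
Oona in UTC: 09:15-10:45, 11:30-13:45 (subtract 5h to convert from UTC+5).
Jun in UTC: 09:00-09:45 (subtract 5h to convert from UTC+5).
Jamal ∩ Rosa: 10:30-12:00, 15:00-16:30.
Jamal ∩ Rosa ∩ Pita: 11:00-12:00.
Jamal ∩ Rosa ∩ Pita ∩ Ravi: 11:00-12:00.
Jamal ∩ Rosa ∩ Pita ∩ Ravi ∩ Oona: 11:30-12:00.
Jamal ∩ Rosa ∩ Pita ∩ Ravi ∩ Oona ∩ Jun: ∅.
There is no time when everyone is free.
No common window is at least 45 minutes long.

none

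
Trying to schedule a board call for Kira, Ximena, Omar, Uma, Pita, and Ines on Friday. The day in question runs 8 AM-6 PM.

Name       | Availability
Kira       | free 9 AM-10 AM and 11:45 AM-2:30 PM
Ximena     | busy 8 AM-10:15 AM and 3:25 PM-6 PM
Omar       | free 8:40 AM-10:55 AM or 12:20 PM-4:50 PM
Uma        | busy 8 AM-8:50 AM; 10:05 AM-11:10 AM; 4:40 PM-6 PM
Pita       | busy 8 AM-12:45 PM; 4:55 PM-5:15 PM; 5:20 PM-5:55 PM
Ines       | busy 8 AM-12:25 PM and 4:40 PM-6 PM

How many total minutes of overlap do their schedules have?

Kira free: 09:00-10:00, 11:45-14:30.
Ximena free: 10:15-15:25 (invert busy blocks within the working day).
Omar free: 08:40-10:55, 12:20-16:50.
Uma free: 08:50-10:05, 11:10-16:40 (invert busy blocks within the working day).
Pita free: 12:45-16:55, 17:15-17:20, 17:55-18:00 (invert busy blocks within the working day).
Ines free: 12:25-16:40 (invert busy blocks within the working day).
Kira ∩ Ximena: 11:45-14:30.
Kira ∩ Ximena ∩ Omar: 12:20-14:30.
Kira ∩ Ximena ∩ Omar ∩ Uma: 12:20-14:30.
Kira ∩ Ximena ∩ Omar ∩ Uma ∩ Pita: 12:45-14:30.
Kira ∩ Ximena ∩ Omar ∩ Uma ∩ Pita ∩ Ines: 12:45-14:30.
That's a single block of 105 minutes.

105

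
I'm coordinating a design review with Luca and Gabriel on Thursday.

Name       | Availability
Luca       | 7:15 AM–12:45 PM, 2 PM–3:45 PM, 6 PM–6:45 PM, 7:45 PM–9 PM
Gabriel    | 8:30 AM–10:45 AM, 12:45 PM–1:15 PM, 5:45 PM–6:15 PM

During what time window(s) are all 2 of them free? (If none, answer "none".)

Luca ∩ Gabriel: 08:30-10:45, 18:00-18:15.

08:30-10:45, 18:00-18:15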